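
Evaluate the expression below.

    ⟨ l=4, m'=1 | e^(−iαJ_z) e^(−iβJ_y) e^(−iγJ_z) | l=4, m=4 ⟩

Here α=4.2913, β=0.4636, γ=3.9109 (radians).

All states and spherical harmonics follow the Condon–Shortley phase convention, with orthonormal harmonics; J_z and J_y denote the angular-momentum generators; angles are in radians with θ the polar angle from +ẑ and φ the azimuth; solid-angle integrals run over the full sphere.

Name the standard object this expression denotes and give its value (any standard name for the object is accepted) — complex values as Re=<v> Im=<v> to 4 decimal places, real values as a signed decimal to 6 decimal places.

Wigner D-matrix element, Re=0.0370 Im=-0.0701

This is a Wigner D-matrix element — the rotation-matrix element ⟨l m'| R(α,β,γ) |l m⟩ in the angular-momentum basis.
First d^4_{1,4}(β=0.4636), then the phase factors e^{-i(1)α} and e^{-i(4)γ}:
c=cos(0.463600/2)=0.973254, s=sin(0.463600/2)=0.229730; N=√[120·6·40320·1]=5387.986637
The bounds max(0,m−m')=3 and min(l+m,l−m')=3 give 1 term
  k=3: (−1)^0·5387.9866/(720)·0.9733^5·0.2297^3 = +0.079228
d^4_{1,4}(0.4636) = +0.079228
Phases: e^{-i·(1)·4.2913}=-0.408755+0.912644i, e^{-i·(4)·3.9109}=-0.997929-0.064319i ⇒ D=+0.036968-0.070074i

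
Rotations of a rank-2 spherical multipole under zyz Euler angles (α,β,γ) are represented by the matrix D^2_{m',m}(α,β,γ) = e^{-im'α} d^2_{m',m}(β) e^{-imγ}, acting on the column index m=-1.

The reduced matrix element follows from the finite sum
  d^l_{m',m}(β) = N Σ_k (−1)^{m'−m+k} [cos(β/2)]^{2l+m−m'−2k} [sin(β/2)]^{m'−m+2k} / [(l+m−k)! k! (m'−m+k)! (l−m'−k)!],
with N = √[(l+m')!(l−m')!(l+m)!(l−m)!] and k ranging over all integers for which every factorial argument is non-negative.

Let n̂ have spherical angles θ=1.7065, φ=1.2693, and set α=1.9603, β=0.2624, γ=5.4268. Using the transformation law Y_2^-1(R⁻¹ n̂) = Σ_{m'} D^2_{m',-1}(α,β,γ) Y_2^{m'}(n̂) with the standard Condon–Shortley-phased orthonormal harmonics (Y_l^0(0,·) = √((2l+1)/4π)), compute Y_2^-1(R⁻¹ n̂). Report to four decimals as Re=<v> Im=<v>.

Need the full column D^2_{m',-1} for m'=−2..2 at α=1.9603, β=0.2624, γ=5.4268.
cos(β/2)=0.991406, sin(β/2)=0.130824
d^2_{-2,-1}: single k=1 term ⇒ +0.254960;  D = -0.254197+0.019709i
d^2_{-1,-1}: k∈[0..1] ⇒ +0.966063 -0.050466 = +0.915597;  D = +0.412114+0.817607i
d^2_{0,-1}: k∈[0..1] ⇒ -0.312260 +0.005437 = -0.306823;  D = -0.201022+0.231798i
d^2_{1,-1}: k∈[0..1] ⇒ +0.050466 -0.000293 = +0.050173;  D = -0.047548-0.016016i
d^2_{2,-1}: single k=0 term ⇒ -0.004440;  D = -0.000287-0.004430i
Y_2^{m'}(θ=1.7065,φ=1.2693) and Σ D·Y over m':
  (-0.2542+0.0197i)·(-0.3123-0.2151i)  (+0.4121+0.8176i)·(-0.0308+0.0989i)  (-0.2010+0.2318i)·(-0.2981+0.0000i)  (-0.0475-0.0160i)·(+0.0308+0.0989i)  (-0.0003-0.0044i)·(-0.3123+0.2151i)
Y_2^-1(R⁻¹ n̂) = +0.051193-0.008846i

Re=0.0512 Im=-0.0088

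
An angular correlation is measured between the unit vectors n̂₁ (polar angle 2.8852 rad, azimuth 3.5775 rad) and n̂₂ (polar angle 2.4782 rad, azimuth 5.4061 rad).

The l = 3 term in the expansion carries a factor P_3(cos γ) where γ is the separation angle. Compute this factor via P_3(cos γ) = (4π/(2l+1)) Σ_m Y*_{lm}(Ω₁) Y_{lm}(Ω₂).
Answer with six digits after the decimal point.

Addition theorem: P_3(cos γ) = (4π/7) Σ_m Y*_{lm}(Ω₁) Y_{lm}(Ω₂), m = −3…3:
  [-3]  conj(Y_{3,-3})(Ω₁) = (-0.001769, -0.006570) ; Y_{3,-3}(Ω₂) = (-0.085012, 0.047590) ; Δ = (0.000463, 0.000474)
  [-2]  conj(Y_{3,-2})(Ω₁) = (-0.040906, -0.048666) ; Y_{3,-2}(Ω₂) = (0.055679, -0.300225) ; Δ = (-0.016888, 0.009571)
  [-1]  conj(Y_{3,-1})(Ω₁) = (-0.273280, -0.127291) ; Y_{3,-1}(Ω₂) = (0.267728, 0.321945) ; Δ = (-0.032184, -0.122061)
  [+0]  conj(Y_{3,0})(Ω₁) = (-0.605884, -0.000000) ; Y_{3,0}(Ω₂) = (-0.030577, 0.000000) ; Δ = (0.018526, 0.000000)
  [+1]  conj(Y_{3,1})(Ω₁) = (0.273280, -0.127291) ; Y_{3,1}(Ω₂) = (-0.267728, 0.321945) ; Δ = (-0.032184, 0.122061)
  [+2]  conj(Y_{3,2})(Ω₁) = (-0.040906, 0.048666) ; Y_{3,2}(Ω₂) = (0.055679, 0.300225) ; Δ = (-0.016888, -0.009571)
  [+3]  conj(Y_{3,3})(Ω₁) = (0.001769, -0.006570) ; Y_{3,3}(Ω₂) = (0.085012, 0.047590) ; Δ = (0.000463, -0.000474)
Σ over m = (-0.078693, 0.000000); ×(4π/7) → (-0.141269, 0.000000). Real part: -0.141269

-0.141269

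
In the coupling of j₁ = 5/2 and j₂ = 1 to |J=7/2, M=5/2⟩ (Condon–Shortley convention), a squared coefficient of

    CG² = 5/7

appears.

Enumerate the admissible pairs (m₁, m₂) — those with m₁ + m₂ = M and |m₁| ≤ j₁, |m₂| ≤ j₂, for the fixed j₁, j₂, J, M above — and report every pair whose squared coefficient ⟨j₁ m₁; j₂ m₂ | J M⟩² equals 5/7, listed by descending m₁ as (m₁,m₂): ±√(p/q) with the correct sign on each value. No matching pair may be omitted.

(3/2,1): +√(5/7)

Admissible pairs with m₁+m₂ = M = 5/2: (3/2,1), (5/2,0)
  (m₁,m₂)=(5/2,0): CG² = 2/7, CG = +√(2/7)
  (m₁,m₂)=(3/2,1): CG² = 5/7, CG = +√(5/7)   ← matches the target
Pairs with CG² = 5/7: (3/2,1): +√(5/7)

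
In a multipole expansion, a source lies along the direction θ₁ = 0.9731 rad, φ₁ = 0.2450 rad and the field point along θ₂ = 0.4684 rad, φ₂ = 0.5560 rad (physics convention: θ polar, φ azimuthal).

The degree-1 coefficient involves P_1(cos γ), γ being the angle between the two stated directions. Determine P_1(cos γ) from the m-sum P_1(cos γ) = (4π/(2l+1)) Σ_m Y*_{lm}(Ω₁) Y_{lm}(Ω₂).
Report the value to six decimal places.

Summing Y*_{l m}(θ₁,φ₁)·Y_{l m}(θ₂,φ₂) over m ∈ [−1, 1]; prefactor 4π/(2·1+1) = 4.188790:
  [-1]  conj(Y_{1,-1})(Ω₁) = +0.277069+0.069273i ; Y_{1,-1}(Ω₂) = +0.132482-0.082323i ; Δ = +0.042409-0.013632i
  [+0]  conj(Y_{1,0})(Ω₁) = +0.274956-0.000000i ; Y_{1,0}(Ω₂) = +0.435976+0.000000i ; Δ = +0.119874+0.000000i
  [+1]  conj(Y_{1,1})(Ω₁) = -0.277069+0.069273i ; Y_{1,1}(Ω₂) = -0.132482-0.082323i ; Δ = +0.042409+0.013632i
Total Σ_m = +0.204693+0.000000i. Multiply by 4.188790: +0.857417+0.000000i. P_1(cos γ) = 0.857417

0.857417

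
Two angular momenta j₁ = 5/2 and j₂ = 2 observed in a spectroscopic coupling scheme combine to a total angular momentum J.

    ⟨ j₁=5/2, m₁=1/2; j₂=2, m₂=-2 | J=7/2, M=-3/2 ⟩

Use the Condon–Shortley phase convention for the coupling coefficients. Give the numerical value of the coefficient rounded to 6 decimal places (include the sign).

+0.617213

triangle: 1!*4!*3!/9! = 144/362880
(j±m)!: 3!*2!*0!*4!*2!*5! = 69120
prefactor² = (2J+1)*Δ*N² = 1536/7
  k=0: +1/(0!*1!*2!*0!*2!*3!) = 1/24
Σ = 1/24  ⇒  CG² = 1536/7*(1/24)² = 8/21
CG = +√(8/21) = +0.617213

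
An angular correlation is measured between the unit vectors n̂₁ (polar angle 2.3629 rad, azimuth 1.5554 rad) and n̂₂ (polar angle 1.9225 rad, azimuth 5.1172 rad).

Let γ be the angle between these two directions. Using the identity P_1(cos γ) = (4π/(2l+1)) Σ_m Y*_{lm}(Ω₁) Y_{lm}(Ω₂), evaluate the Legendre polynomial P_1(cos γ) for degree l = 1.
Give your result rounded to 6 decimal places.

-0.356771

Term-by-term m-sum for l=1 (normalisation 4π/3 = 4.188790):
  m=-1: (0.00374 + 0.24263j) × (0.12774 + 0.29813j) = -0.07186 + 0.03211j  (running Σ = -0.07186 + 0.03211j)
  m=0: (-0.34780 + 0.00000j) × (-0.16832 + 0.00000j) = 0.05854 + 0.00000j  (running Σ = -0.01331 + 0.03211j)
  m=1: (-0.00374 + 0.24263j) × (-0.12774 + 0.29813j) = -0.07186 - 0.03211j  (running Σ = -0.08517 + 0.00000j)
Σ over m = -0.08517 + 0.00000j; ×(4π/3) → -0.35677 + 0.00000j. Real part: -0.356771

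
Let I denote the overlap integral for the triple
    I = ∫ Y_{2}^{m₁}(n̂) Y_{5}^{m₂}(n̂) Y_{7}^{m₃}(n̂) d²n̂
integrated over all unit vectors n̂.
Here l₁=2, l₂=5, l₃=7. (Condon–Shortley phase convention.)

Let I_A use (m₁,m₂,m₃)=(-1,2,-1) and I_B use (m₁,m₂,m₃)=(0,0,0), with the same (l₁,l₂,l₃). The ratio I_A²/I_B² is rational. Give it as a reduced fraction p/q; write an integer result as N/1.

Same 2,5,7: normalisation and zero-m 3j drop out of the ratio.
A: Δ: 0! 4! 10! / 15! → 1/15015; sum: t=0:+1/181440 = 1/181440; 3j²(2 5 7; -1 2 -1) = Δ·Π!·Σ² = 32/3003  (sign +1)
B: Δ: 0! 4! 10! / 15! → 1/15015; sum: t=0:+1/57600 = 1/57600; 3j²(2 5 7; 0 0 0) = Δ·Π!·Σ² = 21/715  (sign -1)
I_A²/I_B² = (32/3003)/(21/715) = 160/441

160/441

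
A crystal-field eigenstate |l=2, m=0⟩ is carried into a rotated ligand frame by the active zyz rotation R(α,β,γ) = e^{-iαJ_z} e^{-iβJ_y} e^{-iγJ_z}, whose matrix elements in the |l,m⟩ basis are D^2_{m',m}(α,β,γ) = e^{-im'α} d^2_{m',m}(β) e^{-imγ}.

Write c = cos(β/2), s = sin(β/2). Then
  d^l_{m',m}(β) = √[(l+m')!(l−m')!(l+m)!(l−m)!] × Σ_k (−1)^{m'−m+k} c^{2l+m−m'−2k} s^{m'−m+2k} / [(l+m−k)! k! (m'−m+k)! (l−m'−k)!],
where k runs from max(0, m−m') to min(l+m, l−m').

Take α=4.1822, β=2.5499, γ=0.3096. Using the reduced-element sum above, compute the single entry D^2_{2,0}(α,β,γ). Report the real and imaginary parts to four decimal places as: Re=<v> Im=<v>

Re=-0.0931 Im=-0.1662

D^2_{2,0}(4.1822,2.5499,0.3096) = e^{-i·2·4.1822}·d^2_{2,0}(2.5499)·e^{-i·0·0.3096}. Compute d first:
With c≡cos(β/2)=0.291550 and s≡sin(β/2)=0.956556, N=[24·1·2·2]^{1/2}=9.797959
Admissible k: 0..0 (factorial args all ≥0)
  k=0: (−1)^2·9.7980/(4)·0.2915^2·0.9566^2 = +0.190511
d^2_{2,0}(2.5499) = +0.190511
Attach z-rotation phases: D = e^{-i(2)(4.1822)}·(+0.190511)·e^{-i(0)(0.3096)} = -0.093073-0.166229i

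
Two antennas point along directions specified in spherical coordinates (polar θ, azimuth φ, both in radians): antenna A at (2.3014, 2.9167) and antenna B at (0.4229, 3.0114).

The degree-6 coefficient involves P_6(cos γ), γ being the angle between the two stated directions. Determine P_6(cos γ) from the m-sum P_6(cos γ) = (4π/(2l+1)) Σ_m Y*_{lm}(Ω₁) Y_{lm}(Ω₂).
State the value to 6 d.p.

Summing Y*_{l m}(θ₁,φ₁)·Y_{l m}(θ₂,φ₂) over m ∈ [−6, 6]; prefactor 4π/(2·6+1) = 0.966644:
  m=-6: Y*=0.01811 - 0.08043j  Y=0.00164 + 0.00163j  product 0.00016 - 0.00010j
  m=-5: Y*=0.11046 - 0.23083j  Y=-0.01413 - 0.01077j  product -0.00405 + 0.00207j
  m=-4: Y*=0.26616 - 0.33511j  Y=0.07153 + 0.04103j  product 0.03279 - 0.01305j
  m=-3: Y*=0.26622 - 0.21295j  Y=-0.23340 - 0.09610j  product -0.08260 + 0.02412j
  m=-2: Y*=-0.07672 + 0.03704j  Y=0.46920 + 0.12501j  product -0.04063 + 0.00779j
  m=-1: Y*=-0.36234 + 0.08289j  Y=-0.43915 - 0.05750j  product 0.16389 - 0.01557j
  m=+0: Y*=-0.01964 + 0.00000j  Y=-0.17017 + 0.00000j  product 0.00334 + 0.00000j
  m=+1: Y*=0.36234 + 0.08289j  Y=0.43915 - 0.05750j  product 0.16389 + 0.01557j
  m=+2: Y*=-0.07672 - 0.03704j  Y=0.46920 - 0.12501j  product -0.04063 - 0.00779j
  m=+3: Y*=-0.26622 - 0.21295j  Y=0.23340 - 0.09610j  product -0.08260 - 0.02412j
  m=+4: Y*=0.26616 + 0.33511j  Y=0.07153 - 0.04103j  product 0.03279 + 0.01305j
  m=+5: Y*=-0.11046 - 0.23083j  Y=0.01413 - 0.01077j  product -0.00405 - 0.00207j
  m=+6: Y*=0.01811 + 0.08043j  Y=0.00164 - 0.00163j  product 0.00016 + 0.00010j
Accumulated sum 0.14246 - 0.00000j; after 4π/(2l+1) scaling, 0.13771 - 0.00000j ⇒ P_6 = 0.137712

0.137712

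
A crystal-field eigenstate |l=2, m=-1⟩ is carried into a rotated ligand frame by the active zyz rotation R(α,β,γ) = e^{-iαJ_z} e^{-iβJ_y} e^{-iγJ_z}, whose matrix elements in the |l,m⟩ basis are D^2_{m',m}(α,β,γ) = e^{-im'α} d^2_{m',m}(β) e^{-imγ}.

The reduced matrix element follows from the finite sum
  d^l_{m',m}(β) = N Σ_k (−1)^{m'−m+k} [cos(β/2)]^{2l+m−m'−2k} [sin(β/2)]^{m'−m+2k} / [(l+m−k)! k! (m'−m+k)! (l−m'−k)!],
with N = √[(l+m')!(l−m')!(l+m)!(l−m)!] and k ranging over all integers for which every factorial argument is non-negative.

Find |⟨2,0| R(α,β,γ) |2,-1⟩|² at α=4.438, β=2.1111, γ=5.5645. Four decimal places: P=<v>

P=0.2919

Split into d^2_{0,-1}(β=2.1111) × two z-phases.
c=cos(2.111100/2)=0.492749, s=sin(2.111100/2)=0.870171; N=√[2·2·1·6]=4.898979
Admissible k: 0..1 (factorial args all ≥0)
  k=0: (−1)^1·4.8990/(2)·0.4927^3·0.8702^1 = -0.255011
  k=1: (−1)^2·4.8990/(2)·0.4927^1·0.8702^3 = +0.795272
d^2_{0,-1}(2.1111) = -0.255011 +0.795272 = +0.540262
|D^2_{0,-1}|² = |d^2_{0,-1}(β)|² = (+0.540262)² = 0.291883 (the z-rotation phases have unit modulus)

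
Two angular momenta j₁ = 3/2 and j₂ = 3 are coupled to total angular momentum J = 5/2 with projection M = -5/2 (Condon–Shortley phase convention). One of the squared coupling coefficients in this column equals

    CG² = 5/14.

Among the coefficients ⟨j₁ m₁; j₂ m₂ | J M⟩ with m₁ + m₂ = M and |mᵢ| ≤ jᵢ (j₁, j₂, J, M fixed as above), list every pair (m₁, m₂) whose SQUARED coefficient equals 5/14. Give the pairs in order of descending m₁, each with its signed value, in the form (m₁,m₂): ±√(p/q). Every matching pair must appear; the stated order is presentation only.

(-1/2,-2): −√(5/14)

Admissible pairs with m₁+m₂ = M = -5/2: (-3/2,-1), (-1/2,-2), (1/2,-3)
  (m₁,m₂)=(1/2,-3): CG² = 15/28, CG = +√(15/28)
  (m₁,m₂)=(-1/2,-2): CG² = 5/14, CG = −√(5/14)   ← matches the target
  (m₁,m₂)=(-3/2,-1): CG² = 3/28, CG = +√(3/28)
Pairs with CG² = 5/14: (-1/2,-2): −√(5/14)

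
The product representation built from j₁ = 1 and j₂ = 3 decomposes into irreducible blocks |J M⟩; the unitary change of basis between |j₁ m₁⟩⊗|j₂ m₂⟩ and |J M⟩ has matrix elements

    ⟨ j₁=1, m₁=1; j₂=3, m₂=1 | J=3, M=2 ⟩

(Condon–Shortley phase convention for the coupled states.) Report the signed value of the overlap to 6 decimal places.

√[7·1!1!5!/8! · 2!0!4!2!5!1!] = √(240)
  +(−1)^0/∏(0,1,0,4,1,1)! = 1/24  (running 1/24)
⟨..|..⟩ = √(240)·(1/24) = +0.645497

+0.645497  (= +√(5/12))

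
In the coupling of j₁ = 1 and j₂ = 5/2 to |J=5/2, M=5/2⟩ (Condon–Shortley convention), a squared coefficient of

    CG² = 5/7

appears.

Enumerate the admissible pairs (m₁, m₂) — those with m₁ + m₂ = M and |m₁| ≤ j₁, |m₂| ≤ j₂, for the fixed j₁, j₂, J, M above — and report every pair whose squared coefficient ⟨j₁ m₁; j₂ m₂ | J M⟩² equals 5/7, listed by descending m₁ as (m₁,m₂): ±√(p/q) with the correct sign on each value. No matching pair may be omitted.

(0,5/2): −√(5/7)

Admissible pairs with m₁+m₂ = M = 5/2: (0,5/2), (1,3/2)
  (m₁,m₂)=(1,3/2): CG² = 2/7, CG = +√(2/7)
  (m₁,m₂)=(0,5/2): CG² = 5/7, CG = −√(5/7)   ← matches the target
Pairs with CG² = 5/7: (0,5/2): −√(5/7)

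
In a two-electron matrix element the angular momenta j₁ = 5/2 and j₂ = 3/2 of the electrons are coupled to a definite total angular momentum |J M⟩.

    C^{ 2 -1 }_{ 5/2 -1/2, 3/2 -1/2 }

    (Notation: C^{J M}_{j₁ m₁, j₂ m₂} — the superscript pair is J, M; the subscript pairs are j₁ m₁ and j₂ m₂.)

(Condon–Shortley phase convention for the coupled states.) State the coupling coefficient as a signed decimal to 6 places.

j₁+j₂−J=2  J+j₁−j₂=3  J−j₁+j₂=1  j₁+j₂+J+1=7
(j₁±m₁, j₂±m₂, J±M) = (2,3,1,2,1,3)
P² = 12/7
sum k=0..1:
  [0] +1/12 = 1/12
  [1] −1/2 = -1/2
S = -5/12
C² = P²·S² = 25/84 ; C = -0.545545

−√(25/84) = -0.545545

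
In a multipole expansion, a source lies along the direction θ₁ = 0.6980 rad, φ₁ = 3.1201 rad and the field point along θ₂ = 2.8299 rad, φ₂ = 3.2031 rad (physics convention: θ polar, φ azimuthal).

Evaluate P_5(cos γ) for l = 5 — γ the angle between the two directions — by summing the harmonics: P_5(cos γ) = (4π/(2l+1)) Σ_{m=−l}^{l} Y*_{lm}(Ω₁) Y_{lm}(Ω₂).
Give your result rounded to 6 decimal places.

Term-by-term m-sum for l=5 (normalisation 4π/11 = 1.142397):
  [-5]  conj(Y_{5,-5})(Ω₁) = -0.05060 + 0.00546j ; Y_{5,-5}(Ω₂) = -0.00120 + 0.00038j ; Δ = 0.00006 - 0.00003j
  [-4]  conj(Y_{5,-4})(Ω₁) = 0.19113 - 0.01647j ; Y_{5,-4}(Ω₂) = -0.01198 + 0.00301j ; Δ = -0.00224 + 0.00077j
  [-3]  conj(Y_{5,-3})(Ω₁) = -0.39247 + 0.02534j ; Y_{5,-3}(Ω₂) = -0.07016 + 0.01310j ; Δ = 0.02720 - 0.00692j
  [-2]  conj(Y_{5,-2})(Ω₁) = 0.40768 - 0.01753j ; Y_{5,-2}(Ω₂) = -0.25864 + 0.03198j ; Δ = -0.10488 + 0.01757j
  [-1]  conj(Y_{5,-1})(Ω₁) = -0.00359 + 0.00008j ; Y_{5,-1}(Ω₂) = -0.54433 + 0.03352j ; Δ = 0.00195 - 0.00016j
  [+0]  conj(Y_{5,0})(Ω₁) = -0.39265 + 0.00000j ; Y_{5,0}(Ω₂) = -0.36629 + 0.00000j ; Δ = 0.14383 + 0.00000j
  [+1]  conj(Y_{5,1})(Ω₁) = 0.00359 + 0.00008j ; Y_{5,1}(Ω₂) = 0.54433 + 0.03352j ; Δ = 0.00195 + 0.00016j
  [+2]  conj(Y_{5,2})(Ω₁) = 0.40768 + 0.01753j ; Y_{5,2}(Ω₂) = -0.25864 - 0.03198j ; Δ = -0.10488 - 0.01757j
  [+3]  conj(Y_{5,3})(Ω₁) = 0.39247 + 0.02534j ; Y_{5,3}(Ω₂) = 0.07016 + 0.01310j ; Δ = 0.02720 + 0.00692j
  [+4]  conj(Y_{5,4})(Ω₁) = 0.19113 + 0.01647j ; Y_{5,4}(Ω₂) = -0.01198 - 0.00301j ; Δ = -0.00224 - 0.00077j
  [+5]  conj(Y_{5,5})(Ω₁) = 0.05060 + 0.00546j ; Y_{5,5}(Ω₂) = 0.00120 + 0.00038j ; Δ = 0.00006 + 0.00003j
Accumulated sum -0.01199 - 0.00000j; after 4π/(2l+1) scaling, -0.01369 - 0.00000j ⇒ P_5 = -0.013693

-0.013693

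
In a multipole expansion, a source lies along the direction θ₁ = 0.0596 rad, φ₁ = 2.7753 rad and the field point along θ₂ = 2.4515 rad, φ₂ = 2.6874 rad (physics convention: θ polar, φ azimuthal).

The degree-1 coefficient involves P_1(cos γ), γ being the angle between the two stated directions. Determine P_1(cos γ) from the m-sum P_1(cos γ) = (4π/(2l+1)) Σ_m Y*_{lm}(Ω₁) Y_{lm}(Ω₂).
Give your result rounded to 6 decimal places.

Term-by-term m-sum for l=1 (normalisation 4π/3 = 4.188790):
  m=-1: Y*=(-0.019214, 0.007371)  Y=(-0.197646, -0.096498)  product (0.004509, 0.000397)
  m=+0: Y*=(0.487735, -0.000000)  Y=(-0.376804, 0.000000)  product (-0.183780, 0.000000)
  m=+1: Y*=(0.019214, 0.007371)  Y=(0.197646, -0.096498)  product (0.004509, -0.000397)
Total Σ_m = (-0.174763, 0.000000). Multiply by 4.188790: (-0.732045, 0.000000). P_1(cos γ) = -0.732045

-0.732045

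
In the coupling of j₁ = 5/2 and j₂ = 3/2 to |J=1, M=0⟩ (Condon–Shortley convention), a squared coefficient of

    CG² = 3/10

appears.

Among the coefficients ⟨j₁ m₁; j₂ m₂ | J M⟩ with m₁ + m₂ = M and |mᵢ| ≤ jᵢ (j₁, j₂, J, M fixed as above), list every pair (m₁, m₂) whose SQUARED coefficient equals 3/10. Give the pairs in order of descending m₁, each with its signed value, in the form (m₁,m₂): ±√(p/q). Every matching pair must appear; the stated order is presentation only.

Admissible pairs with m₁+m₂ = M = 0: (-3/2,3/2), (-1/2,1/2), (1/2,-1/2), (3/2,-3/2)
  (m₁,m₂)=(3/2,-3/2): CG² = 1/5, CG = +√(1/5)
  (m₁,m₂)=(1/2,-1/2): CG² = 3/10, CG = −√(3/10)   ← matches the target
  (m₁,m₂)=(-1/2,1/2): CG² = 3/10, CG = +√(3/10)   ← matches the target
  (m₁,m₂)=(-3/2,3/2): CG² = 1/5, CG = −√(1/5)
Pairs with CG² = 3/10: (1/2,-1/2): −√(3/10); (-1/2,1/2): +√(3/10)

(1/2,-1/2): −√(3/10); (-1/2,1/2): +√(3/10)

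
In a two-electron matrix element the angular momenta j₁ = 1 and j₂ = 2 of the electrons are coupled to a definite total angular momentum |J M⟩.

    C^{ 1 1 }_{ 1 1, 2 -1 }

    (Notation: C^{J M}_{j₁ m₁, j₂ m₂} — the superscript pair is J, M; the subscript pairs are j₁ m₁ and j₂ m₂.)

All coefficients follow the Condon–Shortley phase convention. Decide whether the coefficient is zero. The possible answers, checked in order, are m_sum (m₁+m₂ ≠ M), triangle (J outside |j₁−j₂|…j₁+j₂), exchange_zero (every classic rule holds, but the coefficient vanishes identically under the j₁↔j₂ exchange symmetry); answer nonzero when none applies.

m_sum

m-sum: m₁+m₂ = 1+(-1) = 0, M = 1  ✗ ⇒ coefficient is 0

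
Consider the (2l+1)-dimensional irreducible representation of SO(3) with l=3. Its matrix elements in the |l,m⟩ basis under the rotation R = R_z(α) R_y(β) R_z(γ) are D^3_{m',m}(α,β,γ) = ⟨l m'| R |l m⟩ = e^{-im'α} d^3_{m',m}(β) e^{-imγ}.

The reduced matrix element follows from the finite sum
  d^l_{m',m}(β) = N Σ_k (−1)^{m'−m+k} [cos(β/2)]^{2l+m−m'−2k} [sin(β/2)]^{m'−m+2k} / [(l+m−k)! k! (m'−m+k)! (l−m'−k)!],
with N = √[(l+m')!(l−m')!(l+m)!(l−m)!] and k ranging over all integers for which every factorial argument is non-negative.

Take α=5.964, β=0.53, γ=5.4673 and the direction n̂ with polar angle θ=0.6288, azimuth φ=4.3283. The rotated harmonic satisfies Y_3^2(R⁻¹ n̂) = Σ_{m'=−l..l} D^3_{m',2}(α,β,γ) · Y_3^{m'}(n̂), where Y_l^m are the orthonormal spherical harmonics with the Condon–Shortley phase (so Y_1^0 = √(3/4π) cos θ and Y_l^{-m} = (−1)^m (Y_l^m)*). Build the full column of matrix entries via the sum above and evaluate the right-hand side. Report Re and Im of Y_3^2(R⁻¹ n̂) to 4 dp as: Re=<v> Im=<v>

Re=-0.3526 Im=-0.1253

Need the full column D^3_{m',2} for m'=−3..3 at α=5.9640, β=0.5300, γ=5.4673.
cos(β/2)=0.965093, sin(β/2)=0.261909
d^3_{-3,2}: single k=5 term ⇒ +0.002913;  D = +0.002276+0.001819i
d^3_{-2,2}: k∈[4..5] ⇒ +0.021913 -0.000323 = +0.021591;  D = +0.011785+0.018091i
d^3_{-1,2}: k∈[3..4] ⇒ +0.102138 -0.003761 = +0.098377;  D = +0.025121+0.095116i
d^3_{0,2}: k∈[2..3] ⇒ +0.325940 -0.024005 = +0.301935;  D = -0.018399+0.301374i
d^3_{1,2}: k∈[1..2] ⇒ +0.693419 -0.102138 = +0.591280;  D = -0.219406+0.549066i
d^3_{2,2}: k∈[0..1] ⇒ +0.808004 -0.297541 = +0.510463;  D = -0.328593+0.390639i
d^3_{3,2}: single k=0 term ⇒ -0.537120;  D = +0.457270-0.281783i
Y_3^{m'}(θ=0.6288,φ=4.3283) and Σ D·Y over m':
  (+0.0023+0.0018i)·(+0.0776-0.0345i)  (+0.0118+0.0181i)·(-0.2056-0.1987i)  (+0.0251+0.0951i)·(-0.1617+0.4001i)  (-0.0184+0.3014i)·(+0.0816+0.0000i)  (-0.2194+0.5491i)·(+0.1617+0.4001i)  (-0.3286+0.3906i)·(-0.2056+0.1987i)  (+0.4573-0.2818i)·(-0.0776-0.0345i)
Y_3^2(R⁻¹ n̂) = -0.352602-0.125277i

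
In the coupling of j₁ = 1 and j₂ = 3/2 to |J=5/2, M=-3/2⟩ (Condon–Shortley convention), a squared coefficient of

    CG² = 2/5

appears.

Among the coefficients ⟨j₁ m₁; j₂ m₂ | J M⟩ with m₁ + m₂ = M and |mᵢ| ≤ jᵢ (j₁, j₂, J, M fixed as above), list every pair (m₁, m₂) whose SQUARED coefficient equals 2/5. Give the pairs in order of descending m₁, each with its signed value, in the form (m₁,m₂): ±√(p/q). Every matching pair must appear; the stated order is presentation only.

(0,-3/2): +√(2/5)

Admissible pairs with m₁+m₂ = M = -3/2: (-1,-1/2), (0,-3/2)
  (m₁,m₂)=(0,-3/2): CG² = 2/5, CG = +√(2/5)   ← matches the target
  (m₁,m₂)=(-1,-1/2): CG² = 3/5, CG = +√(3/5)
Pairs with CG² = 2/5: (0,-3/2): +√(2/5)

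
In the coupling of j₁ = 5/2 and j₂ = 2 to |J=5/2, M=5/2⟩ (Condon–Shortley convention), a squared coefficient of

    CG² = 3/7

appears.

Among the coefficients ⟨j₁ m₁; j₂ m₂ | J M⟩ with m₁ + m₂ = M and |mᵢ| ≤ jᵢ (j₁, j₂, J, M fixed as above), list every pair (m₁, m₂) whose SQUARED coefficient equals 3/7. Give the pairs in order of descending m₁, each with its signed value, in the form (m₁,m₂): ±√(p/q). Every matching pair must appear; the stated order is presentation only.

Admissible pairs with m₁+m₂ = M = 5/2: (1/2,2), (3/2,1), (5/2,0)
  (m₁,m₂)=(5/2,0): CG² = 5/14, CG = +√(5/14)
  (m₁,m₂)=(3/2,1): CG² = 3/7, CG = −√(3/7)   ← matches the target
  (m₁,m₂)=(1/2,2): CG² = 3/14, CG = +√(3/14)
Pairs with CG² = 3/7: (3/2,1): −√(3/7)

(3/2,1): −√(3/7)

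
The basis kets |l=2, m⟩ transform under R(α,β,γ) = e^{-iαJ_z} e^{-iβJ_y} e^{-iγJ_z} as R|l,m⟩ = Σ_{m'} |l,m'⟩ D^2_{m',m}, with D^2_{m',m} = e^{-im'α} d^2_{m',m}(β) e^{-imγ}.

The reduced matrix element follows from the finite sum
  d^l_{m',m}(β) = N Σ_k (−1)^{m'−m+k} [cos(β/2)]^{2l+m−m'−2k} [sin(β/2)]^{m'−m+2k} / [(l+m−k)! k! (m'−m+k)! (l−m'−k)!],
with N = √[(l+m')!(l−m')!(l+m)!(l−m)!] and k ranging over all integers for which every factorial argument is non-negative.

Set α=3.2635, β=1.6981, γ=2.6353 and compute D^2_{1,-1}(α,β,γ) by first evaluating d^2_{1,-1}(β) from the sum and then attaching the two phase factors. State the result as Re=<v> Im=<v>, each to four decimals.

Re=0.3401 Im=-0.2471

First d^2_{1,-1}(β=1.6981), then the phase factors e^{-i(1)α} and e^{-i(-1)γ}:
c=cos(1.698100/2)=0.660697, s=sin(1.698100/2)=0.750653; N=√[6·1·1·6]=6.000000
k: max(0,(-1)−(1))=0 … min(2+(-1),2−(1))=1
  k=0: (−1)^2·6.0000/(2)·0.6607^2·0.7507^2 = +0.737911
  k=1: (−1)^3·6.0000/(6)·0.6607^0·0.7507^4 = -0.317510
d^2_{1,-1}(1.6981) = +0.737911 -0.317510 = +0.420401
Attach z-rotation phases: D = e^{-i(1)(3.2635)}·(+0.420401)·e^{-i(-1)(2.6353)} = +0.340141-0.247065i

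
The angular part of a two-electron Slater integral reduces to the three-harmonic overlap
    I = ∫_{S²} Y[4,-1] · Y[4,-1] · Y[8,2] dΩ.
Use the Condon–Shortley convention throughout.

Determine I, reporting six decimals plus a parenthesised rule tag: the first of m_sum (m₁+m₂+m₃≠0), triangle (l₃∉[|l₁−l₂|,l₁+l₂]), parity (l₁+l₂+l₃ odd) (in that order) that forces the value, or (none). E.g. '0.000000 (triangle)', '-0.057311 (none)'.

Rules hold: Σm=0, L=16 even, 0≤8≤8.
N = 9·9·17 = 1377
Δ = 0!·8!·8!/17! = 1/218790
Racah Σ t=0..0: t=0:+1/331776 = 1/331776
⇒ 3j(4 4 8; 0 0 0)² = 490/21879, sgn +1
Racah Σ t=0..0: t=0:+1/518400 = 1/518400
⇒ 3j(4 4 8; -1 -1 2)² = 56/2431, sgn +1
4πI² = N·(3j₀)²·(3jₘ)² = 246960/347633
I = +1·√(0.710404/4π) = 0.23776497
No selection rule forces the value: the integral is nonzero (none).

0.237765 (none)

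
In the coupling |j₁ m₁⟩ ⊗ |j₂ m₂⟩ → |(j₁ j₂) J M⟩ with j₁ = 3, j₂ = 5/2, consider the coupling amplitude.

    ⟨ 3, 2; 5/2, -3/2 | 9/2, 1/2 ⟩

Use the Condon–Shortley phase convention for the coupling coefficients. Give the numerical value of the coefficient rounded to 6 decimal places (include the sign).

√[10·1!5!4!/11! · 5!1!1!4!5!4!] = √(460800/77)
  +(−1)^0/∏(0,1,1,1,4,3)! = 1/144  (running 1/144)
  +(−1)^1/∏(1,0,0,0,5,4)! = -1/2880  (running 19/2880)
⟨..|..⟩ = √(460800/77)·(19/2880) = +0.510355

+0.510355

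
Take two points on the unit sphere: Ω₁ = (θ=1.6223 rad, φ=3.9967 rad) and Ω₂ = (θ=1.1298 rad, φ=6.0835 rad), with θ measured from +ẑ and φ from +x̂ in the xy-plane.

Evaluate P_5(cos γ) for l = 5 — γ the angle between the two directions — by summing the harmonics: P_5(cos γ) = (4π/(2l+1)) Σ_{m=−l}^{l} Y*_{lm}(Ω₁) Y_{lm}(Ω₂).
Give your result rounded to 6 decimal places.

Addition theorem: P_5(cos γ) = (4π/11) Σ_m Y*_{lm}(Ω₁) Y_{lm}(Ω₂), m = −5…5:
  m=-5: (0.19507 + 0.41776j) × (0.15204 + 0.23598j) = -0.06892 + 0.10955j  (running Σ = -0.06892 + 0.10955j)
  m=-4: (0.07226 + 0.02069j) × (0.29229 + 0.30020j) = 0.01491 + 0.02774j  (running Σ = -0.05401 + 0.13729j)
  m=-3: (-0.28203 + 0.18328j) × (0.13517 + 0.09229j) = -0.05504 - 0.00125j  (running Σ = -0.10905 + 0.13603j)
  m=-2: (-0.01200 + 0.08549j) × (-0.24713 - 0.10430j) = 0.01188 - 0.01988j  (running Σ = -0.09717 + 0.11616j)
  m=-1: (-0.20211 - 0.23246j) × (-0.24233 - 0.04904j) = 0.03758 + 0.06624j  (running Σ = -0.05959 + 0.18240j)
  m=0: (-0.08920 + 0.00000j) × (0.21654 + 0.00000j) = -0.01931 + 0.00000j  (running Σ = -0.07891 + 0.18240j)
  m=1: (0.20211 - 0.23246j) × (0.24233 - 0.04904j) = 0.03758 - 0.06624j  (running Σ = -0.04133 + 0.11616j)
  m=2: (-0.01200 - 0.08549j) × (-0.24713 + 0.10430j) = 0.01188 + 0.01988j  (running Σ = -0.02945 + 0.13603j)
  m=3: (0.28203 + 0.18328j) × (-0.13517 + 0.09229j) = -0.05504 + 0.00125j  (running Σ = -0.08448 + 0.13729j)
  m=4: (0.07226 - 0.02069j) × (0.29229 - 0.30020j) = 0.01491 - 0.02774j  (running Σ = -0.06957 + 0.10955j)
  m=5: (-0.19507 + 0.41776j) × (-0.15204 + 0.23598j) = -0.06892 - 0.10955j  (running Σ = -0.13850 + 0.00000j)
Total Σ_m = -0.13850 + 0.00000j. Multiply by 1.142397: -0.15822 + 0.00000j. P_5(cos γ) = -0.158220

-0.158220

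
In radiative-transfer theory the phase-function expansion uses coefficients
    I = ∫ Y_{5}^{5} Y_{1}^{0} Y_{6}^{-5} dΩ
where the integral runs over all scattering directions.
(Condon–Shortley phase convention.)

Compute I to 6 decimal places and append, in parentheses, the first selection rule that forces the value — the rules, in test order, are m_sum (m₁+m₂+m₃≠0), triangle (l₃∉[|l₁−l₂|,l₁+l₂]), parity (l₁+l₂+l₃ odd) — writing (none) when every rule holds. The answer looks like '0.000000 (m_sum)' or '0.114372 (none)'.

-0.135514 (none)

m-sum 0 ✓  L=12 even ✓  4≤6≤6 ✓
Π(2lᵢ+1) = 11×3×13 = 429
triangle coeff Δ(5,1,6) = 1/858
Σ_t [0,0]: t=0:+1/14400 = 1/14400
(3j)²=6/143 [(5 1 6; 0 0 0)], sign=+1
Σ_t [0,0]: t=0:+1/3628800 = 1/3628800
(3j)²=1/78 [(5 1 6; 5 0 -5)], sign=-1
⇒ 4πI² = 3/13
I = (-1)√(3/13/(4π)) = -0.13551395
No selection rule forces the value: the integral is nonzero (none).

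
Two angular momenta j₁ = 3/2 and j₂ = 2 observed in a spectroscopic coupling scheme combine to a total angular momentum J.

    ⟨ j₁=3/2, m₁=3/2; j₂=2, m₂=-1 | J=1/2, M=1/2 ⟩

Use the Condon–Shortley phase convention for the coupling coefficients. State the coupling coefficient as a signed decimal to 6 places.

triangle: 3!·0!·1!/5! = 6/120
(j±m)!: 3!·0!·1!·3!·1!·0! = 36
prefactor² = (2J+1)·Δ·N² = 18/5
  k=0: +1/(0!·3!·0!·1!·0!·0!) = 1/6
Σ = 1/6  ⇒  CG² = 18/5·(1/6)² = 1/10
CG = +√(1/10) = +0.316228

+0.316228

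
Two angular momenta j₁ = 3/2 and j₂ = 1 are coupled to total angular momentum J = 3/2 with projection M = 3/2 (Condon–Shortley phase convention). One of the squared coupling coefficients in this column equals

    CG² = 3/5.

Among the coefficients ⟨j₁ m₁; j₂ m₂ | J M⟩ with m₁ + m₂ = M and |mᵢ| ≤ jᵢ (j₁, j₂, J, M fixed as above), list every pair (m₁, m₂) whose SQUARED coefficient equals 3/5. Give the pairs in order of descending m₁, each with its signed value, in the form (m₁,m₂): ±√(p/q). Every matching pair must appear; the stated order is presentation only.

(3/2,0): +√(3/5)

Admissible pairs with m₁+m₂ = M = 3/2: (1/2,1), (3/2,0)
  (m₁,m₂)=(3/2,0): CG² = 3/5, CG = +√(3/5)   ← matches the target
  (m₁,m₂)=(1/2,1): CG² = 2/5, CG = −√(2/5)
Pairs with CG² = 3/5: (3/2,0): +√(3/5)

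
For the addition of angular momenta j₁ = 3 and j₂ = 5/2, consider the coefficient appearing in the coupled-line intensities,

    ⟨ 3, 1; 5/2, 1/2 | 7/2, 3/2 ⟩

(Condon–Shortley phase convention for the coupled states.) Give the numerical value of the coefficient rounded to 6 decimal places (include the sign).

√[8·2!4!3!/10! · 4!2!3!2!5!2!] = √(3072/35)
  +(−1)^0/∏(0,2,2,3,2,0)! = 1/48  (running 1/48)
  +(−1)^1/∏(1,1,1,2,3,1)! = -1/12  (running -1/16)
  +(−1)^2/∏(2,0,0,1,4,2)! = 1/96  (running -5/96)
⟨..|..⟩ = √(3072/35)·(-5/96) = -0.487950

-0.487950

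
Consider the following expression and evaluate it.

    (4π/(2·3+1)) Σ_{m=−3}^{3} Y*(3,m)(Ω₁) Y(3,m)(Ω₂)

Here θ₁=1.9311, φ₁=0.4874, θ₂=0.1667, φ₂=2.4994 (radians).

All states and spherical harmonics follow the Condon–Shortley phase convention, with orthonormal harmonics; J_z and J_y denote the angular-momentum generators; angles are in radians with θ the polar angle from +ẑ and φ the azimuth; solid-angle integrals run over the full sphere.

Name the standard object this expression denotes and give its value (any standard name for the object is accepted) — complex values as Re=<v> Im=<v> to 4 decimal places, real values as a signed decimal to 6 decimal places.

Legendre polynomial (addition theorem), +0.443600

This sum is the spherical-harmonic addition theorem: it equals the Legendre polynomial P_l(cos γ) of the angle γ between the two directions.
Addition theorem: P_3(cos γ) = (4π/7) Σ_m Y*_{lm}(Ω₁) Y_{lm}(Ω₂), m = −3…3:
  m=-3: (0.037057, 0.339890) × (0.000664, -0.001787) = (0.000632, 0.000159)  (running Σ = (0.000632, 0.000159))
  m=-2: (-0.177114, -0.261124) × (0.007839, 0.026617) = (0.005562, -0.006761)  (running Σ = (0.006194, -0.006602))
  m=-1: (-0.101143, -0.053611) × (-0.165857, -0.124054) = (0.010125, 0.021439)  (running Σ = (0.016319, 0.014837))
  m=0: (0.312933, -0.000000) × (0.685346, 0.000000) = (0.214467, 0.000000)  (running Σ = (0.230786, 0.014837))
  m=1: (0.101143, -0.053611) × (0.165857, -0.124054) = (0.010125, -0.021439)  (running Σ = (0.240910, -0.006602))
  m=2: (-0.177114, 0.261124) × (0.007839, -0.026617) = (0.005562, 0.006761)  (running Σ = (0.246472, 0.000159))
  m=3: (-0.037057, 0.339890) × (-0.000664, -0.001787) = (0.000632, -0.000159)  (running Σ = (0.247104, -0.000000))
Accumulated sum (0.247104, -0.000000); after 4π/(2l+1) scaling, (0.443600, -0.000000) ⇒ P_3 = 0.443600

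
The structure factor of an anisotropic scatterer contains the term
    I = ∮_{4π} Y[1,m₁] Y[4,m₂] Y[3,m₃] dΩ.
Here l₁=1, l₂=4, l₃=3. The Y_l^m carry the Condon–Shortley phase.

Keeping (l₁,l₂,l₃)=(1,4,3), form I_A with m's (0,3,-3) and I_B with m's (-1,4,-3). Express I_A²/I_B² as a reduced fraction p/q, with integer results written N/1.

Same 1,4,3: normalisation and zero-m 3j drop out of the ratio.
A: Δ: 2! 0! 6! / 9! → 1/252; sum: t=1:−1/720 = -1/720; 3j²(1 4 3; 0 3 -3) = Δ·Π!·Σ² = 1/36  (sign -1)
B: Δ: 2! 0! 6! / 9! → 1/252; sum: t=2:+1/1440 = 1/1440; 3j²(1 4 3; -1 4 -3) = Δ·Π!·Σ² = 1/9  (sign +1)
I_A²/I_B² = (1/36)/(1/9) = 1/4

1/4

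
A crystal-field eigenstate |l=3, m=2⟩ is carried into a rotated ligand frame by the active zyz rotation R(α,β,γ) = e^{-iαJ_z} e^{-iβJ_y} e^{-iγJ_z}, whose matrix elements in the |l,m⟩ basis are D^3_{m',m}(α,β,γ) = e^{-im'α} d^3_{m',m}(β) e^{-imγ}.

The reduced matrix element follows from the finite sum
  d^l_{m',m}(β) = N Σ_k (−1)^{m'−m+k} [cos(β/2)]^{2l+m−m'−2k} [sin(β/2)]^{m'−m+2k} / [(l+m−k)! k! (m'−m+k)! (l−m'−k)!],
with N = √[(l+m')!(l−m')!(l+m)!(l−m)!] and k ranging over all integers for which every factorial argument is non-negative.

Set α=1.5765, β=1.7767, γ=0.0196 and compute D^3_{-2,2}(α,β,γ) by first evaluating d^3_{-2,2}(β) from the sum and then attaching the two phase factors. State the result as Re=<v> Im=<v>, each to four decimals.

D^3_{-2,2}(1.5765,1.7767,0.0196) = e^{-i·-2·1.5765}·d^3_{-2,2}(1.7767)·e^{-i·2·0.0196}. Compute d first:
c=cos(1.776700/2)=0.630693, s=sin(1.776700/2)=0.776032; N=√[1·120·120·1]=120.000000
The bounds max(0,m−m')=4 and min(l+m,l−m')=5 give 2 terms
  k=4: (−1)^0·120.0000/(24)·0.6307^2·0.7760^4 = +0.721316
  k=5: (−1)^1·120.0000/(120)·0.6307^0·0.7760^6 = -0.218413
d^3_{-2,2}(1.7767) = +0.721316 -0.218413 = +0.502903
Attach z-rotation phases: D = e^{-i(-2)(1.5765)}·(+0.502903)·e^{-i(2)(0.0196)} = -0.502709+0.013975i

Re=-0.5027 Im=0.0140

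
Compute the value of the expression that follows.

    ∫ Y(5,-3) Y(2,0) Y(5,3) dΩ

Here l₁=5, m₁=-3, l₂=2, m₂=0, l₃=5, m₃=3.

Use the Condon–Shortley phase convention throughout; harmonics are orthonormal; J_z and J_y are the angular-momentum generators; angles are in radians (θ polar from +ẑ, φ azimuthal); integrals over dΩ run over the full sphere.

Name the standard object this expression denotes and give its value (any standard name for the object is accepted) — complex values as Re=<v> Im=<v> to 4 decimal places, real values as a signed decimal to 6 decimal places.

This is a Gaunt coefficient — the integral of a triple product of spherical harmonics over the sphere.
Rules hold: Σm=0, L=12 even, 3≤5≤7.
N = 11·5·11 = 605
Δ = 2!·8!·2!/13! = 1/38610
Racah Σ t=0..2: t=0:+1/2880 t=1:−1/576 t=2:+1/2880 = -1/960
⇒ 3j(5 2 5; 0 0 0)² = 10/429, sgn +1
Racah Σ t=0..2: t=0:+1/161280 t=1:−1/5040 t=2:+1/5760 = -1/53760
⇒ 3j(5 2 5; -3 0 3)² = 1/4290, sgn -1
4πI² = N·(3j₀)²·(3jₘ)² = 5/1521
I = -1·√(0.00328731/4π) = -0.01617393

Gaunt coefficient, -0.016174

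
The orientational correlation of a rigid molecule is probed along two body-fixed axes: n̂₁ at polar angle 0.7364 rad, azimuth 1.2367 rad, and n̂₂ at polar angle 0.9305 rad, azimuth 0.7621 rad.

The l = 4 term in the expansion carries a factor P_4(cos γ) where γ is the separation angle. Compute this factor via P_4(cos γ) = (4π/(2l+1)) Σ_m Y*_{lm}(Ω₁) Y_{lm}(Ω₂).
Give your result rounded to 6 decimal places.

Term-by-term m-sum for l=4 (normalisation 4π/9 = 1.396263):
  m=-4: Y*=0.02091 - 0.08758j  Y=-0.18221 - 0.01703j  product -0.00530 + 0.01560j
  m=-3: Y*=-0.23676 - 0.15126j  Y=-0.25297 - 0.29106j  product 0.01587 + 0.10717j
  m=-2: Y*=-0.33667 + 0.26574j  Y=0.01502 - 0.32201j  product 0.08052 + 0.11240j
  m=-1: Y*=0.06503 + 0.18735j  Y=-0.08223 + 0.07848j  product -0.02005 - 0.01030j
  m=+0: Y*=-0.30907 + 0.00000j  Y=-0.34369 + 0.00000j  product 0.10622 + 0.00000j
  m=+1: Y*=-0.06503 + 0.18735j  Y=0.08223 + 0.07848j  product -0.02005 + 0.01030j
  m=+2: Y*=-0.33667 - 0.26574j  Y=0.01502 + 0.32201j  product 0.08052 - 0.11240j
  m=+3: Y*=0.23676 - 0.15126j  Y=0.25297 - 0.29106j  product 0.01587 - 0.10717j
  m=+4: Y*=0.02091 + 0.08758j  Y=-0.18221 + 0.01703j  product -0.00530 - 0.01560j
Total Σ_m = 0.24828 - 0.00000j. Multiply by 1.396263: 0.34667 - 0.00000j. P_4(cos γ) = 0.346671

0.346671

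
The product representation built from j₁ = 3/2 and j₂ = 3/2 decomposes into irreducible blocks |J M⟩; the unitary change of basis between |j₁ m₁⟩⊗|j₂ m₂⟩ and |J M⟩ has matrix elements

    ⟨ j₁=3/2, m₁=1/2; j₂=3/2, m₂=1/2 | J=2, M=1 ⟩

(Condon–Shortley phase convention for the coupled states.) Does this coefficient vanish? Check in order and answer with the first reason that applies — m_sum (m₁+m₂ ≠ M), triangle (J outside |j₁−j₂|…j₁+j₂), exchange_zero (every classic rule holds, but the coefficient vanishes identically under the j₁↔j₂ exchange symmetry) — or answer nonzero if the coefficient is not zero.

m-sum: m₁+m₂ = 1/2+1/2 = 1, M = 1  ✓
triangle: |j₁−j₂| = 0 ≤ J = 2 ≤ j₁+j₂ = 3  ✓
exchange: j₁=j₂ and m₁=m₂, and (−1)^(j₁+j₂−J) = (−1)^1 = −1 forces ⟨j₁m₁;j₂m₂|JM⟩ = −⟨j₂m₂;j₁m₁|JM⟩ = −⟨j₁m₁;j₂m₂|JM⟩ ⇒ the coefficient vanishes identically
Racah sum check: Σ_k collapses to 0 ⇒ CG = 0

exchange_zero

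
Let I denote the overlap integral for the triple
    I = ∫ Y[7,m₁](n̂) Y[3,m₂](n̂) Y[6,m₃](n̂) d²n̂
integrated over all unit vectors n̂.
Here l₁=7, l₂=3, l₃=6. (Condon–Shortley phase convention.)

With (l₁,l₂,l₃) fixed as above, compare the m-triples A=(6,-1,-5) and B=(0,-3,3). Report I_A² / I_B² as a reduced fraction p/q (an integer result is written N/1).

1573/18900

Same 7,3,6: normalisation and zero-m 3j drop out of the ratio.
A: Δ: 4! 10! 2! / 17! → 1/2042040; sum: t=0:+1/17418240 t=1:−1/21772800 = 1/87091200; 3j²(7 3 6; 6 -1 -5) = Δ·Π!·Σ² = 11/14280  (sign -1)
B: Δ: 4! 10! 2! / 17! → 1/2042040; sum: t=0:+1/1451520 = 1/1451520; 3j²(7 3 6; 0 -3 3) = Δ·Π!·Σ² = 45/4862  (sign -1)
I_A²/I_B² = (11/14280)/(45/4862) = 1573/18900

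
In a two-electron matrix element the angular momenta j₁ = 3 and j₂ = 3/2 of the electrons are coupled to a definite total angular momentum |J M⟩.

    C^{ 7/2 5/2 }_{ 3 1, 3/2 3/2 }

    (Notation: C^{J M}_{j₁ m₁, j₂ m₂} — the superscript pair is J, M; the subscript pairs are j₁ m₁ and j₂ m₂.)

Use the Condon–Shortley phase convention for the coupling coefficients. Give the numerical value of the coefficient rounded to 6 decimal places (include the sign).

√[8·1!5!2!/9! · 4!2!3!0!6!1!] = √(7680/7)
  +(−1)^1/∏(1,0,1,2,4,0)! = -1/48  (running -1/48)
⟨..|..⟩ = √(7680/7)·(-1/48) = -0.690066

−√(10/21) ≈ -0.690066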